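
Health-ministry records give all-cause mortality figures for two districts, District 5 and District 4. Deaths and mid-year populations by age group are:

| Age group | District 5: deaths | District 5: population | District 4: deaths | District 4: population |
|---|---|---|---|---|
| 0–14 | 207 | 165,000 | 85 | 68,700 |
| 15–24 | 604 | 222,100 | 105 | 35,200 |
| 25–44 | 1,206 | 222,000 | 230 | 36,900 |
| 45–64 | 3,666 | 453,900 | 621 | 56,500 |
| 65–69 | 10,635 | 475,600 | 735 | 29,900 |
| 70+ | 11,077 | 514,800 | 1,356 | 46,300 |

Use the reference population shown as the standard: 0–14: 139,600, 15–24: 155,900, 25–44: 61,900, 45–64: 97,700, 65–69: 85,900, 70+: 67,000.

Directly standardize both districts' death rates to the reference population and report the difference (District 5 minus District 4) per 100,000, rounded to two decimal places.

-178.34

Age-specific rates per 100,000 for District 5: 125.45, 271.95, 543.24, 807.67, 2236.12, 2151.71.
For District 4: 123.73, 298.30, 623.31, 1099.12, 2458.19, 2928.73.
Standard total = 608,000; weights = 0.2296, 0.2564, 0.1018, 0.1607, 0.1413, 0.1102.
District 5: 0.2296×125.45 + 0.2564×271.95 + 0.1018×543.24 + 0.1607×807.67 + 0.1413×2236.12 + 0.1102×2151.71 = 836.6672 per 100,000.
District 4: 0.2296×123.73 + 0.2564×298.30 + 0.1018×623.31 + 0.1607×1099.12 + 0.1413×2458.19 + 0.1102×2928.73 = 1015.0101 per 100,000.
Difference = 836.6672 − 1015.0101 = -178.3429.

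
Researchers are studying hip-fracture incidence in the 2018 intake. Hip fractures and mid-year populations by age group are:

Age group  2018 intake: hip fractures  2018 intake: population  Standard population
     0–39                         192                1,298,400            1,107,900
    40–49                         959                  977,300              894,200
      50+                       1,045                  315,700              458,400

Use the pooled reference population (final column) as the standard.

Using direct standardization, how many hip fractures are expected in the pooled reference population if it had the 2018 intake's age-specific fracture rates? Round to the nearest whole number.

2559

Age-specific rates per 100,000 for the 2018 intake: 14.79, 98.13, 331.01.
Expected hip fractures = Σ (standard pop × age-specific rate ÷ 100,000)
= 1,107,900×14.79/100,000 + 894,200×98.13/100,000 + 458,400×331.01/100,000
= 163.83 + 877.46 + 1517.35 = 2558.64.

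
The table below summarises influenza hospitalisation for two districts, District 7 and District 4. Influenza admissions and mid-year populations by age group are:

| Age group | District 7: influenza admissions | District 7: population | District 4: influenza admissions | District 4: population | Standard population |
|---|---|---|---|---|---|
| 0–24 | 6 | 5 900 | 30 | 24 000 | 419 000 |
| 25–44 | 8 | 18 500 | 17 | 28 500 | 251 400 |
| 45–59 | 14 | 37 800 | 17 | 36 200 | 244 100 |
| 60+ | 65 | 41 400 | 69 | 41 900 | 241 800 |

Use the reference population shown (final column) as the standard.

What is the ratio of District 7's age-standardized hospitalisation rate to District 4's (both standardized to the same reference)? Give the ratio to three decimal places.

0.847

Age-specific rates per 100 000 for District 7: 101.69, 43.24, 37.04, 157.00.
For District 4: 125.00, 59.65, 46.96, 164.68.
Standard total = 1 156 300; weights = 0.3624, 0.2174, 0.2111, 0.2091.
District 7: 0.3624×101.69 + 0.2174×43.24 + 0.2111×37.04 + 0.2091×157.00 = 86.9031 per 100 000.
District 4: 0.3624×125.00 + 0.2174×59.65 + 0.2111×46.96 + 0.2091×164.68 = 102.6145 per 100 000.
Ratio = 86.9031 ÷ 102.6145 = 0.84689.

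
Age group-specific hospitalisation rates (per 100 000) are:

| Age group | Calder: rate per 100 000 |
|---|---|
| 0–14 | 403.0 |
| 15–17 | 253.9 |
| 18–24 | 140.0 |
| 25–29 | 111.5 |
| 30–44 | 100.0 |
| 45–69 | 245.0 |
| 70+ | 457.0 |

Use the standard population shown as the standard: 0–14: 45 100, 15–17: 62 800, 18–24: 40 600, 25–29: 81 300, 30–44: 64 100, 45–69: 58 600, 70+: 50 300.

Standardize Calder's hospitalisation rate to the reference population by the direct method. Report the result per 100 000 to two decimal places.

229.95

Standard total = 402 800; weights = 0.1120, 0.1559, 0.1008, 0.2018, 0.1591, 0.1455, 0.1249.
Standardized rate: 0.1120×403.0 + 0.1559×253.9 + 0.1008×140.0 + 0.2018×111.5 + 0.1591×100.0 + 0.1455×245.0 + 0.1249×457.0 = 229.9485 per 100 000.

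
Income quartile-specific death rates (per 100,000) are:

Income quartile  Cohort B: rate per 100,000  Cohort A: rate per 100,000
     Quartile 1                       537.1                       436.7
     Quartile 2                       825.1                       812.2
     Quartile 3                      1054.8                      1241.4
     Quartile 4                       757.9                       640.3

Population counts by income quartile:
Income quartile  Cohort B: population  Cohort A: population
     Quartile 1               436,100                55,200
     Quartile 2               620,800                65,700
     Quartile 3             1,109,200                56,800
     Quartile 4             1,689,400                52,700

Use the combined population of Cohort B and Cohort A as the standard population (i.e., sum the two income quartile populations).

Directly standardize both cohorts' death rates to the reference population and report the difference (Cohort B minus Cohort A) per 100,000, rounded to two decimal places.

Combined standard total = 4,085,900; weights = 0.1202, 0.1680, 0.2854, 0.4264.
Cohort B: 0.1202×537.1 + 0.1680×825.1 + 0.2854×1054.8 + 0.4264×757.9 = 827.3680 per 100,000.
Cohort A: 0.1202×436.7 + 0.1680×812.2 + 0.2854×1241.4 + 0.4264×640.3 = 816.2376 per 100,000.
Difference = 827.3680 − 816.2376 = 11.1304.

11.13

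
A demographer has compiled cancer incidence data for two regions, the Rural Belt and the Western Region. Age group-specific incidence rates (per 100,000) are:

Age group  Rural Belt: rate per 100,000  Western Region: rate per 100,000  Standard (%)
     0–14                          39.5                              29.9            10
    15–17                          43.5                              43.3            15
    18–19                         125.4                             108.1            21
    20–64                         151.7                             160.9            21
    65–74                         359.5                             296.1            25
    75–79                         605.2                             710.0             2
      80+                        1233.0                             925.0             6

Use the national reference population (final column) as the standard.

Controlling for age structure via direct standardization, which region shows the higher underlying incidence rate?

Standard weights: 0.10, 0.15, 0.21, 0.21, 0.25, 0.02, 0.06.
The Rural Belt: 0.1000×39.5 + 0.1500×43.5 + 0.2100×125.4 + 0.2100×151.7 + 0.2500×359.5 + 0.0200×605.2 + 0.0600×1233.0 = 244.6250 per 100,000.
The Western Region: 0.1000×29.9 + 0.1500×43.3 + 0.2100×108.1 + 0.2100×160.9 + 0.2500×296.1 + 0.0200×710.0 + 0.0600×925.0 = 209.7000 per 100,000.

Rural Belt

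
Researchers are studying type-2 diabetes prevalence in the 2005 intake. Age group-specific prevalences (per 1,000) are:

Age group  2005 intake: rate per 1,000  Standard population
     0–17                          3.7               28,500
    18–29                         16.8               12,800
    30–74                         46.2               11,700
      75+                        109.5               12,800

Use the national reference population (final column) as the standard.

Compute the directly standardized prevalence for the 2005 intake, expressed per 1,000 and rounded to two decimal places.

Standard total = 65,800; weights = 0.4331, 0.1945, 0.1778, 0.1945.
Standardized rate: 0.4331×3.7 + 0.1945×16.8 + 0.1778×46.2 + 0.1945×109.5 = 34.3865 per 1,000.

34.39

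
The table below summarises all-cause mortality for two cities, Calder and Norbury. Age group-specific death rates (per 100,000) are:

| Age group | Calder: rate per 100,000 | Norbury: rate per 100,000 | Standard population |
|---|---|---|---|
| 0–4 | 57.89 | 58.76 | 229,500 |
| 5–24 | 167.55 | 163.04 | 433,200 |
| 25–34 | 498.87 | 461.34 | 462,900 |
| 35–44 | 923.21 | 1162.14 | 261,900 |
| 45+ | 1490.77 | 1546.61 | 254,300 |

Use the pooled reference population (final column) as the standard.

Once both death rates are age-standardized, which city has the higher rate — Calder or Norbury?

Norbury

Standard total = 1,641,800; weights = 0.1398, 0.2639, 0.2819, 0.1595, 0.1549.
Calder: 0.1398×57.89 + 0.2639×167.55 + 0.2819×498.87 + 0.1595×923.21 + 0.1549×1490.77 = 571.1334 per 100,000.
Norbury: 0.1398×58.76 + 0.2639×163.04 + 0.2819×461.34 + 0.1595×1162.14 + 0.1549×1546.61 = 606.2468 per 100,000.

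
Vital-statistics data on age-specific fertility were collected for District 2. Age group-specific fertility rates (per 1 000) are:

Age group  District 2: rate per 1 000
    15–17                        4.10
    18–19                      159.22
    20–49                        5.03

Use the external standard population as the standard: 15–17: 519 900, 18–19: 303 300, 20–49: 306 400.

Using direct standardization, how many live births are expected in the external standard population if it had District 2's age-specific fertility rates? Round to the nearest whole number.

51964

Expected live births = Σ (standard pop × age-specific rate ÷ 1 000)
= 519 900×4.10/1 000 + 303 300×159.22/1 000 + 306 400×5.03/1 000
= 2131.59 + 48291.43 + 1541.19 = 51964.21.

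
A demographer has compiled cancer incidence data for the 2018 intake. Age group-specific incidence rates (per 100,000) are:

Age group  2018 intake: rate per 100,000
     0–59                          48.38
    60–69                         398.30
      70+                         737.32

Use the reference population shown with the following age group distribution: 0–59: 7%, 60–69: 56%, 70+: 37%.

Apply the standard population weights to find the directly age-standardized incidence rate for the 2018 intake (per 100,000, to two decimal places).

499.24

Standard weights: 0.07, 0.56, 0.37.
Standardized rate: 0.0700×48.38 + 0.5600×398.30 + 0.3700×737.32 = 499.2430 per 100,000.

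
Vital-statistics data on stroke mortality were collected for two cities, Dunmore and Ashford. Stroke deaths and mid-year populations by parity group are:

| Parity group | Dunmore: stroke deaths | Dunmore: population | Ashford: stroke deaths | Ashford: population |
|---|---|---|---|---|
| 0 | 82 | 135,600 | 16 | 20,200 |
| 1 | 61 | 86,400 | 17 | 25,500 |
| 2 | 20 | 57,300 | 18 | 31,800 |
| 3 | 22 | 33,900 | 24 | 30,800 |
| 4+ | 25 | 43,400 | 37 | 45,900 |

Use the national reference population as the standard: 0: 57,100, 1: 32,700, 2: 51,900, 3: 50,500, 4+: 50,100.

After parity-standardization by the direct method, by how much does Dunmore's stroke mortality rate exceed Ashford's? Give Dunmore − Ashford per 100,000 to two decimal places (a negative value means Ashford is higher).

-16.00

Parity-specific rates per 100,000 for Dunmore: 60.47, 70.60, 34.90, 64.90, 57.60.
For Ashford: 79.21, 66.67, 56.60, 77.92, 80.61.
Standard total = 242,300; weights = 0.2357, 0.1350, 0.2142, 0.2084, 0.2068.
Dunmore: 0.2357×60.47 + 0.1350×70.60 + 0.2142×34.90 + 0.2084×64.90 + 0.2068×57.60 = 56.6916 per 100,000.
Ashford: 0.2357×79.21 + 0.1350×66.67 + 0.2142×56.60 + 0.2084×77.92 + 0.2068×80.61 = 72.6956 per 100,000.
Difference = 56.6916 − 72.6956 = -16.0039.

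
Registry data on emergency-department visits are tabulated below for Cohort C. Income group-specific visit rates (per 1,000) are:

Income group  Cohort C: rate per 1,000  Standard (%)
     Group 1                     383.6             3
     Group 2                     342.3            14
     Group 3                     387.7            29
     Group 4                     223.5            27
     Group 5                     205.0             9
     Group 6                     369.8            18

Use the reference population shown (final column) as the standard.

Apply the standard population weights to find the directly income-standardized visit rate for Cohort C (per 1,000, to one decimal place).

317.2

Standard weights: 0.03, 0.14, 0.29, 0.27, 0.09, 0.18.
Standardized rate: 0.0300×383.6 + 0.1400×342.3 + 0.2900×387.7 + 0.2700×223.5 + 0.0900×205.0 + 0.1800×369.8 = 317.2220 per 1,000.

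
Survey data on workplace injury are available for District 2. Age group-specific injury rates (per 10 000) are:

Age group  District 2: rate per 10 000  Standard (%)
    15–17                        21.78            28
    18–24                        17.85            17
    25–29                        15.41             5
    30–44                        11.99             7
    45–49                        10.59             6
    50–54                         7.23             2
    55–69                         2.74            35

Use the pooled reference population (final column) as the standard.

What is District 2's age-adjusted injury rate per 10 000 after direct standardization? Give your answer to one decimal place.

12.5

Standard weights: 0.28, 0.17, 0.05, 0.07, 0.06, 0.02, 0.35.
Standardized rate: 0.2800×21.78 + 0.1700×17.85 + 0.0500×15.41 + 0.0700×11.99 + 0.0600×10.59 + 0.0200×7.23 + 0.3500×2.74 = 12.4817 per 10 000.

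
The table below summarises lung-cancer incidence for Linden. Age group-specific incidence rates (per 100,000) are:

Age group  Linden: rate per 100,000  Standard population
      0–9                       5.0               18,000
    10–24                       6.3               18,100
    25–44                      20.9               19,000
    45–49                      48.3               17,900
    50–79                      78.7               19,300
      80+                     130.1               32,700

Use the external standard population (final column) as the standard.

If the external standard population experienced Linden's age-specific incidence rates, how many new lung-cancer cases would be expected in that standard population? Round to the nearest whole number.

72

Expected new lung-cancer cases = Σ (standard pop × age-specific rate ÷ 100,000)
= 18,000×5.0/100,000 + 18,100×6.3/100,000 + 19,000×20.9/100,000 + 17,900×48.3/100,000 + 19,300×78.7/100,000 + 32,700×130.1/100,000
= 0.90 + 1.14 + 3.97 + 8.65 + 15.19 + 42.54 = 72.39.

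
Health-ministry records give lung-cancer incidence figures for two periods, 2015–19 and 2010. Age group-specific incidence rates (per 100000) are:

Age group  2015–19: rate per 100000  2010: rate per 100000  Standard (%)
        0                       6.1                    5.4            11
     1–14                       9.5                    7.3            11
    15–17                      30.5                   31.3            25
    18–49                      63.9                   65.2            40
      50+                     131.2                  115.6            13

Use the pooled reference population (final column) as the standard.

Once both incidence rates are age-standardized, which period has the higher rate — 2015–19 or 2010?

2015–19

Standard weights: 0.11, 0.11, 0.25, 0.40, 0.13.
2015–19: 0.1100×6.1 + 0.1100×9.5 + 0.2500×30.5 + 0.4000×63.9 + 0.1300×131.2 = 51.9570 per 100000.
2010: 0.1100×5.4 + 0.1100×7.3 + 0.2500×31.3 + 0.4000×65.2 + 0.1300×115.6 = 50.3300 per 100000.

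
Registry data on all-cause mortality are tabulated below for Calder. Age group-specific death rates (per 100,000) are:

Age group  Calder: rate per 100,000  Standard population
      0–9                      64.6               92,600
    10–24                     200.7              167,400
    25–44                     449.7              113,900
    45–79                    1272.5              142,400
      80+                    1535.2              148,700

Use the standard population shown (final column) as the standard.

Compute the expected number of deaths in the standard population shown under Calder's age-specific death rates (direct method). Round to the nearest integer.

5003

Expected deaths = Σ (standard pop × age-specific rate ÷ 100,000)
= 92,600×64.6/100,000 + 167,400×200.7/100,000 + 113,900×449.7/100,000 + 142,400×1272.5/100,000 + 148,700×1535.2/100,000
= 59.82 + 335.97 + 512.21 + 1812.04 + 2282.84 = 5002.88.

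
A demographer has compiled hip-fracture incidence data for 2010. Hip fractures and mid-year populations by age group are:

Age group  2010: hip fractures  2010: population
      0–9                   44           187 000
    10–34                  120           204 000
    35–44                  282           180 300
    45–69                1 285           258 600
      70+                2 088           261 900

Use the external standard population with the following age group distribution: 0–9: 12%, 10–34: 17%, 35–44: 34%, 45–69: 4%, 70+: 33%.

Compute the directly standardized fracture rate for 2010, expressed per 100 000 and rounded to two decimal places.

Age-specific rates per 100 000 for 2010: 23.53, 58.82, 156.41, 496.91, 797.25.
Standard weights: 0.12, 0.17, 0.34, 0.04, 0.33.
Standardized rate: 0.1200×23.53 + 0.1700×58.82 + 0.3400×156.41 + 0.0400×496.91 + 0.3300×797.25 = 348.9706 per 100 000.

348.97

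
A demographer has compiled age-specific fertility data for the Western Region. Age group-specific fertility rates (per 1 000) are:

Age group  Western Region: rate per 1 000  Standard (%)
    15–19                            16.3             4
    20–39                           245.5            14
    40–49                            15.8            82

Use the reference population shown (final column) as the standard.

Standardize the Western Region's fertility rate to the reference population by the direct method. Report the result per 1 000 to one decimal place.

48.0

Standard weights: 0.04, 0.14, 0.82.
Standardized rate: 0.0400×16.3 + 0.1400×245.5 + 0.8200×15.8 = 47.9780 per 1 000.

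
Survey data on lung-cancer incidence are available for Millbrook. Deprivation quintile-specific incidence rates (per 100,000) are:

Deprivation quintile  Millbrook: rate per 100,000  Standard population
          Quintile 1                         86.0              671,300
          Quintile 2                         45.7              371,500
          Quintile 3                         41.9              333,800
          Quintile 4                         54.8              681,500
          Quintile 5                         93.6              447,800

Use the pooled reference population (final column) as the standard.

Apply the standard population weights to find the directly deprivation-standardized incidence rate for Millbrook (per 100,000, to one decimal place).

67.0

Standard total = 2,505,900; weights = 0.2679, 0.1483, 0.1332, 0.2720, 0.1787.
Standardized rate: 0.2679×86.0 + 0.1483×45.7 + 0.1332×41.9 + 0.2720×54.8 + 0.1787×93.6 = 67.0242 per 100,000.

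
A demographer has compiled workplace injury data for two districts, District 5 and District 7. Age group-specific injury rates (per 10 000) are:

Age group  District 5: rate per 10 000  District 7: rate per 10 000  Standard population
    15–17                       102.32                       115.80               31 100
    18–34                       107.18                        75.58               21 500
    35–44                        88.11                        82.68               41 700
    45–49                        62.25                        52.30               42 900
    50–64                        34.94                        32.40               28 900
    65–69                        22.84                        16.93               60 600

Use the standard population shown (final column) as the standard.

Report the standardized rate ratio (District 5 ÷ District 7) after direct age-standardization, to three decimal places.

1.104

Standard total = 226 700; weights = 0.1372, 0.0948, 0.1839, 0.1892, 0.1275, 0.2673.
District 5: 0.1372×102.32 + 0.0948×107.18 + 0.1839×88.11 + 0.1892×62.25 + 0.1275×34.94 + 0.2673×22.84 = 62.7486 per 10 000.
District 7: 0.1372×115.80 + 0.0948×75.58 + 0.1839×82.68 + 0.1892×52.30 + 0.1275×32.40 + 0.2673×16.93 = 56.8156 per 10 000.
Ratio = 62.7486 ÷ 56.8156 = 1.10443.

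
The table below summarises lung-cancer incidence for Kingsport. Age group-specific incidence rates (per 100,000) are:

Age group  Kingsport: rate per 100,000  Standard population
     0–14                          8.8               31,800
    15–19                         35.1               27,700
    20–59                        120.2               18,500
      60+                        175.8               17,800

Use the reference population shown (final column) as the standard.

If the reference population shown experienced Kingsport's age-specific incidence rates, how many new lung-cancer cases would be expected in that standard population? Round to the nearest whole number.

66

Expected new lung-cancer cases = Σ (standard pop × age-specific rate ÷ 100,000)
= 31,800×8.8/100,000 + 27,700×35.1/100,000 + 18,500×120.2/100,000 + 17,800×175.8/100,000
= 2.80 + 9.72 + 22.24 + 31.29 = 66.05.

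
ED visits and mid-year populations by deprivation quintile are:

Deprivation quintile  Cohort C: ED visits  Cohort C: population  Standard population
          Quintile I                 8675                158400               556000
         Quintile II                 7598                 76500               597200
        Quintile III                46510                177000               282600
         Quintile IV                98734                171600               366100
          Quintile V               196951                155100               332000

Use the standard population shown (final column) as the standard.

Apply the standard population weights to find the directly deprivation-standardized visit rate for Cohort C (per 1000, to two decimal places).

373.14

Deprivation-specific rates per 1000 for Cohort C: 54.766, 99.320, 262.768, 575.373, 1269.832.
Standard total = 2133900; weights = 0.2606, 0.2799, 0.1324, 0.1716, 0.1556.
Standardized rate: 0.2606×54.766 + 0.2799×99.320 + 0.1324×262.768 + 0.1716×575.373 + 0.1556×1269.832 = 373.1435 per 1000.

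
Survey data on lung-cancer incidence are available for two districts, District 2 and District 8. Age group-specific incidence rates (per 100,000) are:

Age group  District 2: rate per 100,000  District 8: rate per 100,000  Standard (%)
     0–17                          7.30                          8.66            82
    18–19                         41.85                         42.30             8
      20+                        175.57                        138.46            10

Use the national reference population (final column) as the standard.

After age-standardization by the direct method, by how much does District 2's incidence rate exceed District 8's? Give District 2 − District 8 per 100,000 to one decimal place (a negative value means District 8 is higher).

Standard weights: 0.82, 0.08, 0.10.
District 2: 0.8200×7.30 + 0.0800×41.85 + 0.1000×175.57 = 26.8910 per 100,000.
District 8: 0.8200×8.66 + 0.0800×42.30 + 0.1000×138.46 = 24.3312 per 100,000.
Difference = 26.8910 − 24.3312 = 2.5598.

2.6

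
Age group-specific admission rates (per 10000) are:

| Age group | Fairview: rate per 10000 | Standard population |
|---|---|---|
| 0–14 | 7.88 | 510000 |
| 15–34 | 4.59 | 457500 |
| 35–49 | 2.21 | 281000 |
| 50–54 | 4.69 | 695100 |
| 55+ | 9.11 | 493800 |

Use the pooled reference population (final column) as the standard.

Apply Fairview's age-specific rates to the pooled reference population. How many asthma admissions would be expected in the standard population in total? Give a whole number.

Expected asthma admissions = Σ (standard pop × age-specific rate ÷ 10000)
= 510000×7.88/10000 + 457500×4.59/10000 + 281000×2.21/10000 + 695100×4.69/10000 + 493800×9.11/10000
= 401.88 + 209.99 + 62.10 + 326.00 + 449.85 = 1449.83.

1450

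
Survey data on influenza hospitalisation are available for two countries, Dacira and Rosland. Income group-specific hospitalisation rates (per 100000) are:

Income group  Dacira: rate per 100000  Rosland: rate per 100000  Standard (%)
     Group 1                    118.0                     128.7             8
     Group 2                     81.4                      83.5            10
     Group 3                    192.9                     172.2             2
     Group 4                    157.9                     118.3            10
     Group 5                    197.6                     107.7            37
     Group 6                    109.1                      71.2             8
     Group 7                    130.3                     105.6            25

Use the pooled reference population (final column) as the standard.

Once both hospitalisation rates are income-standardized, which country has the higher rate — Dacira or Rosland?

Dacira

Standard weights: 0.08, 0.10, 0.02, 0.10, 0.37, 0.08, 0.25.
Dacira: 0.0800×118.0 + 0.1000×81.4 + 0.0200×192.9 + 0.1000×157.9 + 0.3700×197.6 + 0.0800×109.1 + 0.2500×130.3 = 151.6430 per 100000.
Rosland: 0.0800×128.7 + 0.1000×83.5 + 0.0200×172.2 + 0.1000×118.3 + 0.3700×107.7 + 0.0800×71.2 + 0.2500×105.6 = 105.8650 per 100000.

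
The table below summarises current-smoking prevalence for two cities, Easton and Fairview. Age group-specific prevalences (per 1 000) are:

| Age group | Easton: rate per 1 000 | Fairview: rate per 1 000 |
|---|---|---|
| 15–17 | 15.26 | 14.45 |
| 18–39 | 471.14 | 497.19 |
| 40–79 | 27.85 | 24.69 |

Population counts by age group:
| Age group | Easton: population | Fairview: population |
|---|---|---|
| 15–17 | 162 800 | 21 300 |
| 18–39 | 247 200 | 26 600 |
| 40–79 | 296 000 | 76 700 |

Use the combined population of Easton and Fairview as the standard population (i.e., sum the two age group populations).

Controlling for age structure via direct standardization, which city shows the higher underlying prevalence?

Fairview

Combined standard total = 830 600; weights = 0.2216, 0.3296, 0.4487.
Easton: 0.2216×15.26 + 0.3296×471.14 + 0.4487×27.85 = 171.1861 per 1 000.
Fairview: 0.2216×14.45 + 0.3296×497.19 + 0.4487×24.69 = 178.1758 per 1 000.
The crude rates (180.16 vs 123.81) would put Easton higher, but that reflects its age composition; once standardized to a common age structure, Fairview has the higher underlying rate.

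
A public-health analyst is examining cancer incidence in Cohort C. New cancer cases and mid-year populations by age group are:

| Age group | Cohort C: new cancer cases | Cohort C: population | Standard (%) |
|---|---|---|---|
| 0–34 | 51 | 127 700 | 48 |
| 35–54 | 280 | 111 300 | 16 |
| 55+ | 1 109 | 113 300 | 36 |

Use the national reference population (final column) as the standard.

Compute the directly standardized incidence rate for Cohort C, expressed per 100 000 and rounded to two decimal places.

Age-specific rates per 100 000 for Cohort C: 39.94, 251.57, 978.82.
Standard weights: 0.48, 0.16, 0.36.
Standardized rate: 0.4800×39.94 + 0.1600×251.57 + 0.3600×978.82 = 411.7957 per 100 000.

411.80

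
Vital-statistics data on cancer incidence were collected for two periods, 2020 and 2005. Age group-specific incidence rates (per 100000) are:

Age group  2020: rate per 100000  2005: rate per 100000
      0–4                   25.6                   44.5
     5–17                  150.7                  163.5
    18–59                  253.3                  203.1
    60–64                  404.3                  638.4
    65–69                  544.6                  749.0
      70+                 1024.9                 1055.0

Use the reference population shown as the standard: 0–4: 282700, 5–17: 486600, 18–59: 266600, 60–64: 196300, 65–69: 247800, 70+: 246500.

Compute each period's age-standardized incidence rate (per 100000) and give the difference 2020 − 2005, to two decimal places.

-59.20

Standard total = 1726500; weights = 0.1637, 0.2818, 0.1544, 0.1137, 0.1435, 0.1428.
2020: 0.1637×25.6 + 0.2818×150.7 + 0.1544×253.3 + 0.1137×404.3 + 0.1435×544.6 + 0.1428×1024.9 = 356.2417 per 100000.
2005: 0.1637×44.5 + 0.2818×163.5 + 0.1544×203.1 + 0.1137×638.4 + 0.1435×749.0 + 0.1428×1055.0 = 415.4436 per 100000.
Difference = 356.2417 − 415.4436 = -59.2018.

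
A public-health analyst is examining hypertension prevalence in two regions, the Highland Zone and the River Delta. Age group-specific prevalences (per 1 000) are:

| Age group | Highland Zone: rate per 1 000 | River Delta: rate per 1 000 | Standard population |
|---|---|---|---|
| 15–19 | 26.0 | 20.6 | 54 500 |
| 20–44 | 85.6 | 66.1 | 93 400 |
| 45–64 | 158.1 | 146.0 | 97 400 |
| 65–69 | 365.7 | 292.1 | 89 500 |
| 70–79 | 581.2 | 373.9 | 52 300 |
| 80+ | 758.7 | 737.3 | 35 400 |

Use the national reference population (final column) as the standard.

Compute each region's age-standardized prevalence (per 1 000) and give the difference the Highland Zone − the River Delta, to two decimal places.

50.84

Standard total = 422 500; weights = 0.1290, 0.2211, 0.2305, 0.2118, 0.1238, 0.0838.
The Highland Zone: 0.1290×26.0 + 0.2211×85.6 + 0.2305×158.1 + 0.2118×365.7 + 0.1238×581.2 + 0.0838×758.7 = 271.7062 per 1 000.
The River Delta: 0.1290×20.6 + 0.2211×66.1 + 0.2305×146.0 + 0.2118×292.1 + 0.1238×373.9 + 0.0838×737.3 = 220.8643 per 1 000.
Difference = 271.7062 − 220.8643 = 50.8419.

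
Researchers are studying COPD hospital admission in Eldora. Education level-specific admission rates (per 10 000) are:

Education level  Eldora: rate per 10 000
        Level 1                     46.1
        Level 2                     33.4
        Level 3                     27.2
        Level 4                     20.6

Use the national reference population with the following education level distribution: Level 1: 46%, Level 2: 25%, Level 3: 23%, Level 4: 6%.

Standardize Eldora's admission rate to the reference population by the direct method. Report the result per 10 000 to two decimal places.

37.05

Standard weights: 0.46, 0.25, 0.23, 0.06.
Standardized rate: 0.4600×46.1 + 0.2500×33.4 + 0.2300×27.2 + 0.0600×20.6 = 37.0480 per 10 000.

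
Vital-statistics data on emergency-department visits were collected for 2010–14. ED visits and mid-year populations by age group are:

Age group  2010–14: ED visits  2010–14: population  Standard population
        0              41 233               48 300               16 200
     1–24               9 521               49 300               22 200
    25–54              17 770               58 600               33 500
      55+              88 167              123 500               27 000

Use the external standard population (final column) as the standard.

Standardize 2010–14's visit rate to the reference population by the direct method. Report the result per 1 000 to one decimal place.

480.8

Age-specific rates per 1 000 for 2010–14: 853.685, 193.124, 303.242, 713.903.
Standard total = 98 900; weights = 0.1638, 0.2245, 0.3387, 0.2730.
Standardized rate: 0.1638×853.685 + 0.2245×193.124 + 0.3387×303.242 + 0.2730×713.903 = 480.7992 per 1 000.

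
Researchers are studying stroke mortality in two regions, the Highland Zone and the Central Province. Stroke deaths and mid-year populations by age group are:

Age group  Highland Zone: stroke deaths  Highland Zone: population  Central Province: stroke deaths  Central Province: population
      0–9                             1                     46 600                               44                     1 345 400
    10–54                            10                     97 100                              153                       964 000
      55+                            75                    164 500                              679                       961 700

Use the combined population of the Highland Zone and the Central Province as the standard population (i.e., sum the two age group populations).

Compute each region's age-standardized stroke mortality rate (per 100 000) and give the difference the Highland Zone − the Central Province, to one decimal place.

Age-specific rates per 100 000 for the Highland Zone: 2.15, 10.30, 45.59.
For the Central Province: 3.27, 15.87, 70.60.
Combined standard total = 3 579 300; weights = 0.3889, 0.2965, 0.3146.
The Highland Zone: 0.3889×2.15 + 0.2965×10.30 + 0.3146×45.59 = 18.2330 per 100 000.
The Central Province: 0.3889×3.27 + 0.2965×15.87 + 0.3146×70.60 = 28.1921 per 100 000.
Difference = 18.2330 − 28.1921 = -9.9590.

-10.0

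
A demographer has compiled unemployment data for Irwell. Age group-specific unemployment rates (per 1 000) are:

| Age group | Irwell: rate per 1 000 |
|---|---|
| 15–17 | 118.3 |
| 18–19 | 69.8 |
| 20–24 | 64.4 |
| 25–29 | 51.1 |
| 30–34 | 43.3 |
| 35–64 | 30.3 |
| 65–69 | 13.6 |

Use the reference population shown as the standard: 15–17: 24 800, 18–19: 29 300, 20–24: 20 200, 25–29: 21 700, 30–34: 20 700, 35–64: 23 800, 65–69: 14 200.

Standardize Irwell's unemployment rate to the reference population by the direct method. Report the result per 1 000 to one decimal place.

Standard total = 154 700; weights = 0.1603, 0.1894, 0.1306, 0.1403, 0.1338, 0.1538, 0.0918.
Standardized rate: 0.1603×118.3 + 0.1894×69.8 + 0.1306×64.4 + 0.1403×51.1 + 0.1338×43.3 + 0.1538×30.3 + 0.0918×13.6 = 59.4654 per 1 000.

59.5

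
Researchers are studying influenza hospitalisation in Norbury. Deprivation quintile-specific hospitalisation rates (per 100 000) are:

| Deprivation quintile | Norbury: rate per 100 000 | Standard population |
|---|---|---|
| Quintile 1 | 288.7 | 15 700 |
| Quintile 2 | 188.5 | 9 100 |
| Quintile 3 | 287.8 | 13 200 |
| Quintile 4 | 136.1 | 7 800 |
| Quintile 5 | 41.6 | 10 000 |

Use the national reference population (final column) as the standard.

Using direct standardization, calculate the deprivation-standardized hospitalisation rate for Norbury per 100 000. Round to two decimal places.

Standard total = 55 800; weights = 0.2814, 0.1631, 0.2366, 0.1398, 0.1792.
Standardized rate: 0.2814×288.7 + 0.1631×188.5 + 0.2366×287.8 + 0.1398×136.1 + 0.1792×41.6 = 206.5319 per 100 000.

206.53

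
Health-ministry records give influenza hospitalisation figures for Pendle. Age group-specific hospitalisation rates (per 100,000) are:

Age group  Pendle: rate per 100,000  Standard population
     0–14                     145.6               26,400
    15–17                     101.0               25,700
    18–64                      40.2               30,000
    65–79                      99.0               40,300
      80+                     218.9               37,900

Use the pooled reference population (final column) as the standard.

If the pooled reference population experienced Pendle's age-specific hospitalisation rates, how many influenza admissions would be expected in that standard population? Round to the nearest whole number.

199

Expected influenza admissions = Σ (standard pop × age-specific rate ÷ 100,000)
= 26,400×145.6/100,000 + 25,700×101.0/100,000 + 30,000×40.2/100,000 + 40,300×99.0/100,000 + 37,900×218.9/100,000
= 38.44 + 25.96 + 12.06 + 39.90 + 82.96 = 199.32.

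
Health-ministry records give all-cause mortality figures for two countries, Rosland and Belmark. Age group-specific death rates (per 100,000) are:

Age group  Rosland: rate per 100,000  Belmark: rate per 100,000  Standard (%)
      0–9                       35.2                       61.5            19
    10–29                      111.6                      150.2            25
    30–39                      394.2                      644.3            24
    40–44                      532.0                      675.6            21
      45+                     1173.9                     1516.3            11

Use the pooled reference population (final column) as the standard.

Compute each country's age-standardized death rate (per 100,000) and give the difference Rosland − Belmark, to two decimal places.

-142.49

Standard weights: 0.19, 0.25, 0.24, 0.21, 0.11.
Rosland: 0.1900×35.2 + 0.2500×111.6 + 0.2400×394.2 + 0.2100×532.0 + 0.1100×1173.9 = 370.0450 per 100,000.
Belmark: 0.1900×61.5 + 0.2500×150.2 + 0.2400×644.3 + 0.2100×675.6 + 0.1100×1516.3 = 512.5360 per 100,000.
Difference = 370.0450 − 512.5360 = -142.4910.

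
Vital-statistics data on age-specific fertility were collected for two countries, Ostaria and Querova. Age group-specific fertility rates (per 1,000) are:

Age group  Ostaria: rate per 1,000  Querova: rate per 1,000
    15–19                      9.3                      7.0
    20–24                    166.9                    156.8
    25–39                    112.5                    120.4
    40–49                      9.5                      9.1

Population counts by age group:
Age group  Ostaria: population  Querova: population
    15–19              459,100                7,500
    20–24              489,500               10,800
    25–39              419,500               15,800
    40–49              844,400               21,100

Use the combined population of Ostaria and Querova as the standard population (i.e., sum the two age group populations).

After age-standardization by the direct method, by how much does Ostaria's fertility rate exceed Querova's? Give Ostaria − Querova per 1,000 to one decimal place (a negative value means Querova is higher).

1.3

Combined standard total = 2,267,700; weights = 0.2058, 0.2206, 0.1920, 0.3817.
Ostaria: 0.2058×9.3 + 0.2206×166.9 + 0.1920×112.5 + 0.3817×9.5 = 63.9560 per 1,000.
Querova: 0.2058×7.0 + 0.2206×156.8 + 0.1920×120.4 + 0.3817×9.1 = 62.6183 per 1,000.
Difference = 63.9560 − 62.6183 = 1.3377.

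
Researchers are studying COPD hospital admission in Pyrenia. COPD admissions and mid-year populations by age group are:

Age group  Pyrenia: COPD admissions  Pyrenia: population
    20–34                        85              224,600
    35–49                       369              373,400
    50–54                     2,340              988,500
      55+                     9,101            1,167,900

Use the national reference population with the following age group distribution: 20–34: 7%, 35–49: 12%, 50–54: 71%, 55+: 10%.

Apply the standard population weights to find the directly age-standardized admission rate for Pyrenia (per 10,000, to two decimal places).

26.05

Age-specific rates per 10,000 for Pyrenia: 3.78, 9.88, 23.67, 77.93.
Standard weights: 0.07, 0.12, 0.71, 0.10.
Standardized rate: 0.0700×3.78 + 0.1200×9.88 + 0.7100×23.67 + 0.1000×77.93 = 26.0507 per 10,000.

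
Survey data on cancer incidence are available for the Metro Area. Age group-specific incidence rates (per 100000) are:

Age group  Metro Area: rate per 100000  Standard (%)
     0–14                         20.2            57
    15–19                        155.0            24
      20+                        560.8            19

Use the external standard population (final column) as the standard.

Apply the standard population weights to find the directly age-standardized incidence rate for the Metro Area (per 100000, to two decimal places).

Standard weights: 0.57, 0.24, 0.19.
Standardized rate: 0.5700×20.2 + 0.2400×155.0 + 0.1900×560.8 = 155.2660 per 100000.

155.27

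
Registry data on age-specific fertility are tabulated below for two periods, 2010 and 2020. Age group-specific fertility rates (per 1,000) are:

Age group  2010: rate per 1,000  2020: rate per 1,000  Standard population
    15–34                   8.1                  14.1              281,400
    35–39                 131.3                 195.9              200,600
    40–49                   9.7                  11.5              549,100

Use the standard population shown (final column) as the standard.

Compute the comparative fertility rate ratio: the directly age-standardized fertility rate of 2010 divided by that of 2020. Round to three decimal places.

Standard total = 1,031,100; weights = 0.2729, 0.1945, 0.5325.
2010: 0.2729×8.1 + 0.1945×131.3 + 0.5325×9.7 = 32.9206 per 1,000.
2020: 0.2729×14.1 + 0.1945×195.9 + 0.5325×11.5 = 48.0845 per 1,000.
Ratio = 32.9206 ÷ 48.0845 = 0.68464.

0.685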